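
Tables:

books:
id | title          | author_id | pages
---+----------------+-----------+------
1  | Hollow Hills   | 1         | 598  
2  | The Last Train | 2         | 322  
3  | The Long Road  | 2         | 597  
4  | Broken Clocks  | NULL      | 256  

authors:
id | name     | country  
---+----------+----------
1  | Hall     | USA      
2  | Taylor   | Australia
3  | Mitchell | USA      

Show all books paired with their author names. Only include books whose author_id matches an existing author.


INNER JOIN keeps only books rows whose author_id matches an id in authors. Walk through each book:
  - book 1 (Hollow Hills): author_id=1 -> matches Hall
  - book 2 (The Last Train): author_id=2 -> matches Taylor
  - book 3 (The Long Road): author_id=2 -> matches Taylor
  - book 4 (Broken Clocks): author_id=NULL, no match -> dropped
So 1 of 4 rows is dropped.

SQL:
SELECT a.title, b.name AS author
FROM books a
INNER JOIN authors b ON a.author_id = b.id

Result:
title          | author
---------------+-------
Hollow Hills   | Hall  
The Last Train | Taylor
The Long Road  | Taylor


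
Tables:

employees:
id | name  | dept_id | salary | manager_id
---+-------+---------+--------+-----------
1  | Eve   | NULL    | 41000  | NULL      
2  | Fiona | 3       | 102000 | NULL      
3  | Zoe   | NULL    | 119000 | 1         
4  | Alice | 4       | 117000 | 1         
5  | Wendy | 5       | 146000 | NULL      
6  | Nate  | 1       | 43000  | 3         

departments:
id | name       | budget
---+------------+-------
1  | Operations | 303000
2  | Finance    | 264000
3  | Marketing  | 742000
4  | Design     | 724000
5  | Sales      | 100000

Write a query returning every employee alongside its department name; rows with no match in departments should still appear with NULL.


LEFT JOIN keeps every row from employees (the left table); where dept_id has no match in departments, the department columns become NULL. Walk through each employee:
  - employee 1 (Eve): dept_id=NULL, no match -> kept with NULL
  - employee 2 (Fiona): dept_id=3 -> matches Marketing
  - employee 3 (Zoe): dept_id=NULL, no match -> kept with NULL
  - employee 4 (Alice): dept_id=4 -> matches Design
  - employee 5 (Wendy): dept_id=5 -> matches Sales
  - employee 6 (Nate): dept_id=1 -> matches Operations
All 6 rows appear; 2 have NULL department.

SQL:
SELECT a.name, b.name AS department
FROM employees a
LEFT JOIN departments b ON a.dept_id = b.id

Result:
name  | department
------+-----------
Eve   | NULL      
Fiona | Marketing 
Zoe   | NULL      
Alice | Design    
Wendy | Sales     
Nate  | Operations


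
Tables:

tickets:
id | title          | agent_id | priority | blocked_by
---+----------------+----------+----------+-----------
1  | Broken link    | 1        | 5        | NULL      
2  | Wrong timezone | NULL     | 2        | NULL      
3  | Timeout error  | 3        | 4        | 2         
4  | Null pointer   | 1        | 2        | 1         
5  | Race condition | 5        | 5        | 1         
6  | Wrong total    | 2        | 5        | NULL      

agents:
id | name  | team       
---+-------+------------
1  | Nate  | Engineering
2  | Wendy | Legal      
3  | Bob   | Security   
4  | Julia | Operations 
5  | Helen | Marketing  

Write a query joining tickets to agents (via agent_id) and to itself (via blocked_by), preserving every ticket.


Two LEFT JOINs from the same base table tickets: one to agents via agent_id, one to tickets itself via blocked_by. Both are LEFT so every ticket is preserved.
Match against agents:
  - ticket 1 (Broken link): agent_id=1 -> matches Nate
  - ticket 2 (Wrong timezone): agent_id=NULL, no match -> kept with NULL
  - ticket 3 (Timeout error): agent_id=3 -> matches Bob
  - ticket 4 (Null pointer): agent_id=1 -> matches Nate
  - ticket 5 (Race condition): agent_id=5 -> matches Helen
  - ticket 6 (Wrong total): agent_id=2 -> matches Wendy
Match against tickets (self):
  - ticket 1 (Broken link): blocked_by=NULL -> NULL
  - ticket 2 (Wrong timezone): blocked_by=NULL -> NULL
  - ticket 3 (Timeout error): blocked_by=2 -> Wrong timezone
  - ticket 4 (Null pointer): blocked_by=1 -> Broken link
  - ticket 5 (Race condition): blocked_by=1 -> Broken link
  - ticket 6 (Wrong total): blocked_by=NULL -> NULL

SQL:
SELECT a.title, b.name AS agent, c.title AS blocked_by
FROM tickets a
LEFT JOIN agents b ON a.agent_id = b.id
LEFT JOIN tickets c ON a.blocked_by = c.id

Result:
title          | agent | blocked_by    
---------------+-------+---------------
Broken link    | Nate  | NULL          
Wrong timezone | NULL  | NULL          
Timeout error  | Bob   | Wrong timezone
Null pointer   | Nate  | Broken link   
Race condition | Helen | Broken link   
Wrong total    | Wendy | NULL          


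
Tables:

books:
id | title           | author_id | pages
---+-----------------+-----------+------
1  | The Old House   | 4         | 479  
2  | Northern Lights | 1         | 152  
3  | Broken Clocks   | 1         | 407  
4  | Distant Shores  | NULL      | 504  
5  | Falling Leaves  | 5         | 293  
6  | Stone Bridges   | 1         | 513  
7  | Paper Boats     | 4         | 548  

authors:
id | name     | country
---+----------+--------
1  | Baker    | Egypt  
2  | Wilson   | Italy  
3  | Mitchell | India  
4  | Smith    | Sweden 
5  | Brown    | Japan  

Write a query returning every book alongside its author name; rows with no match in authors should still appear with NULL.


LEFT JOIN keeps every row from books (the left table); where author_id has no match in authors, the author columns become NULL. Walk through each book:
  - book 1 (The Old House): author_id=4 -> matches Smith
  - book 2 (Northern Lights): author_id=1 -> matches Baker
  - book 3 (Broken Clocks): author_id=1 -> matches Baker
  - book 4 (Distant Shores): author_id=NULL, no match -> kept with NULL
  - book 5 (Falling Leaves): author_id=5 -> matches Brown
  - book 6 (Stone Bridges): author_id=1 -> matches Baker
  - book 7 (Paper Boats): author_id=4 -> matches Smith
All 7 rows appear; 1 has NULL author.

SQL:
SELECT a.title, b.name AS author
FROM books a
LEFT JOIN authors b ON a.author_id = b.id

Result:
title           | author
----------------+-------
The Old House   | Smith 
Northern Lights | Baker 
Broken Clocks   | Baker 
Distant Shores  | NULL  
Falling Leaves  | Brown 
Stone Bridges   | Baker 
Paper Boats     | Smith 


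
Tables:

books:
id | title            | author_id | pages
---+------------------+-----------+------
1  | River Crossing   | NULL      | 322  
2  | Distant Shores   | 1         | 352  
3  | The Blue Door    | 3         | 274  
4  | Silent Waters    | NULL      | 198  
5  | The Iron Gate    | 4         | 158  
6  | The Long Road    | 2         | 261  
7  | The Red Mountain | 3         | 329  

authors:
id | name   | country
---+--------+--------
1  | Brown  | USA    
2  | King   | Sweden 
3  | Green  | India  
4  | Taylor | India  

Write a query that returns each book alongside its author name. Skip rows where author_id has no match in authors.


INNER JOIN keeps only books rows whose author_id matches an id in authors. Walk through each book:
  - book 1 (River Crossing): author_id=NULL, no match -> dropped
  - book 2 (Distant Shores): author_id=1 -> matches Brown
  - book 3 (The Blue Door): author_id=3 -> matches Green
  - book 4 (Silent Waters): author_id=NULL, no match -> dropped
  - book 5 (The Iron Gate): author_id=4 -> matches Taylor
  - book 6 (The Long Road): author_id=2 -> matches King
  - book 7 (The Red Mountain): author_id=3 -> matches Green
So 2 of 7 rows are dropped.

SQL:
SELECT a.title, b.name AS author
FROM books a
INNER JOIN authors b ON a.author_id = b.id

Result:
title            | author
-----------------+-------
Distant Shores   | Brown 
The Blue Door    | Green 
The Iron Gate    | Taylor
The Long Road    | King  
The Red Mountain | Green 


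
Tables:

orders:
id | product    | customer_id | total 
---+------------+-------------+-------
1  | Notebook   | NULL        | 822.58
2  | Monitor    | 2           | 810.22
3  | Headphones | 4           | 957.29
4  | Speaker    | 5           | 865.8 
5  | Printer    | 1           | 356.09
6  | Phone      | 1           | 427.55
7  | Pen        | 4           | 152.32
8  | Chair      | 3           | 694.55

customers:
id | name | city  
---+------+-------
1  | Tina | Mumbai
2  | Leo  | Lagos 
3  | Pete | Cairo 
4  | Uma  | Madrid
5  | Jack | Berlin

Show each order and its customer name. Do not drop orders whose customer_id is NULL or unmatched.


LEFT JOIN keeps every row from orders (the left table); where customer_id has no match in customers, the customer columns become NULL. Walk through each order:
  - order 1 (Notebook): customer_id=NULL, no match -> kept with NULL
  - order 2 (Monitor): customer_id=2 -> matches Leo
  - order 3 (Headphones): customer_id=4 -> matches Uma
  - order 4 (Speaker): customer_id=5 -> matches Jack
  - order 5 (Printer): customer_id=1 -> matches Tina
  - order 6 (Phone): customer_id=1 -> matches Tina
  - order 7 (Pen): customer_id=4 -> matches Uma
  - order 8 (Chair): customer_id=3 -> matches Pete
All 8 rows appear; 1 has NULL customer.

SQL:
SELECT a.product, b.name AS customer
FROM orders a
LEFT JOIN customers b ON a.customer_id = b.id

Result:
product    | customer
-----------+---------
Notebook   | NULL    
Monitor    | Leo     
Headphones | Uma     
Speaker    | Jack    
Printer    | Tina    
Phone      | Tina    
Pen        | Uma     
Chair      | Pete    


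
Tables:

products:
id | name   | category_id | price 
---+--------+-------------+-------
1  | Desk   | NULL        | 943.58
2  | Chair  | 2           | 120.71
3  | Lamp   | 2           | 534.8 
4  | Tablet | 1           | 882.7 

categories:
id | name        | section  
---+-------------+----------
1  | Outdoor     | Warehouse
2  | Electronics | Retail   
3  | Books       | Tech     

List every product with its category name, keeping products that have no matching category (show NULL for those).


LEFT JOIN keeps every row from products (the left table); where category_id has no match in categories, the category columns become NULL. Walk through each product:
  - product 1 (Desk): category_id=NULL, no match -> kept with NULL
  - product 2 (Chair): category_id=2 -> matches Electronics
  - product 3 (Lamp): category_id=2 -> matches Electronics
  - product 4 (Tablet): category_id=1 -> matches Outdoor
All 4 rows appear; 1 has NULL category.

SQL:
SELECT a.name, b.name AS category
FROM products a
LEFT JOIN categories b ON a.category_id = b.id

Result:
name   | category   
-------+------------
Desk   | NULL       
Chair  | Electronics
Lamp   | Electronics
Tablet | Outdoor    


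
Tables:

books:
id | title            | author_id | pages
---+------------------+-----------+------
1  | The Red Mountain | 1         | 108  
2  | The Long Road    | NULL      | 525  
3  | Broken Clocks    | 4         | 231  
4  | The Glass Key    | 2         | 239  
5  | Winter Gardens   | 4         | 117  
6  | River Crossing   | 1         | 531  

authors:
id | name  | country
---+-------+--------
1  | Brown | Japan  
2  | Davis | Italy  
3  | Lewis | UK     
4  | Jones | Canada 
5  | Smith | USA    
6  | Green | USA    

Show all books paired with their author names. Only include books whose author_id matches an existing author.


INNER JOIN keeps only books rows whose author_id matches an id in authors. Walk through each book:
  - book 1 (The Red Mountain): author_id=1 -> matches Brown
  - book 2 (The Long Road): author_id=NULL, no match -> dropped
  - book 3 (Broken Clocks): author_id=4 -> matches Jones
  - book 4 (The Glass Key): author_id=2 -> matches Davis
  - book 5 (Winter Gardens): author_id=4 -> matches Jones
  - book 6 (River Crossing): author_id=1 -> matches Brown
So 1 of 6 rows is dropped.

SQL:
SELECT a.title, b.name AS author
FROM books a
INNER JOIN authors b ON a.author_id = b.id

Result:
title            | author
-----------------+-------
The Red Mountain | Brown 
Broken Clocks    | Jones 
The Glass Key    | Davis 
Winter Gardens   | Jones 
River Crossing   | Brown 


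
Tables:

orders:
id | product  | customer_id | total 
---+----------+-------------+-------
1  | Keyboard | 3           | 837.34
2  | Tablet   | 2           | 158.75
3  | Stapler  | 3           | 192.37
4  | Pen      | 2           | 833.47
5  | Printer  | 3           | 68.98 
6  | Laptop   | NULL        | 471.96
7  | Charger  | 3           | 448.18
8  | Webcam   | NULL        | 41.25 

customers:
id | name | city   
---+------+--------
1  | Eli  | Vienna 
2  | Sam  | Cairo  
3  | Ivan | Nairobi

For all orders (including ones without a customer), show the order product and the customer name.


LEFT JOIN keeps every row from orders (the left table); where customer_id has no match in customers, the customer columns become NULL. Walk through each order:
  - order 1 (Keyboard): customer_id=3 -> matches Ivan
  - order 2 (Tablet): customer_id=2 -> matches Sam
  - order 3 (Stapler): customer_id=3 -> matches Ivan
  - order 4 (Pen): customer_id=2 -> matches Sam
  - order 5 (Printer): customer_id=3 -> matches Ivan
  - order 6 (Laptop): customer_id=NULL, no match -> kept with NULL
  - order 7 (Charger): customer_id=3 -> matches Ivan
  - order 8 (Webcam): customer_id=NULL, no match -> kept with NULL
All 8 rows appear; 2 have NULL customer.

SQL:
SELECT a.product, b.name AS customer
FROM orders a
LEFT JOIN customers b ON a.customer_id = b.id

Result:
product  | customer
---------+---------
Keyboard | Ivan    
Tablet   | Sam     
Stapler  | Ivan    
Pen      | Sam     
Printer  | Ivan    
Laptop   | NULL    
Charger  | Ivan    
Webcam   | NULL    


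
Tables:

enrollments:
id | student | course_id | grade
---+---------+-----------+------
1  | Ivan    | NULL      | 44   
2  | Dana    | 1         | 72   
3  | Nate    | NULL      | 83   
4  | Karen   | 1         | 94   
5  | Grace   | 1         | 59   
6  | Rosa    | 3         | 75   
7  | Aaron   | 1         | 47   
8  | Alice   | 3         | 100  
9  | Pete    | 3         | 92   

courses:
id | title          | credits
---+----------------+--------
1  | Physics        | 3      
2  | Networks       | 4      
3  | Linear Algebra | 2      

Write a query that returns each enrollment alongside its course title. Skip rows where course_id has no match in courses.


INNER JOIN keeps only enrollments rows whose course_id matches an id in courses. Walk through each enrollment:
  - enrollment 1 (Ivan): course_id=NULL, no match -> dropped
  - enrollment 2 (Dana): course_id=1 -> matches Physics
  - enrollment 3 (Nate): course_id=NULL, no match -> dropped
  - enrollment 4 (Karen): course_id=1 -> matches Physics
  - enrollment 5 (Grace): course_id=1 -> matches Physics
  - enrollment 6 (Rosa): course_id=3 -> matches Linear Algebra
  - enrollment 7 (Aaron): course_id=1 -> matches Physics
  - enrollment 8 (Alice): course_id=3 -> matches Linear Algebra
  - enrollment 9 (Pete): course_id=3 -> matches Linear Algebra
So 2 of 9 rows are dropped.

SQL:
SELECT a.student, b.title AS course
FROM enrollments a
INNER JOIN courses b ON a.course_id = b.id

Result:
student | course        
--------+---------------
Dana    | Physics       
Karen   | Physics       
Grace   | Physics       
Rosa    | Linear Algebra
Aaron   | Physics       
Alice   | Linear Algebra
Pete    | Linear Algebra


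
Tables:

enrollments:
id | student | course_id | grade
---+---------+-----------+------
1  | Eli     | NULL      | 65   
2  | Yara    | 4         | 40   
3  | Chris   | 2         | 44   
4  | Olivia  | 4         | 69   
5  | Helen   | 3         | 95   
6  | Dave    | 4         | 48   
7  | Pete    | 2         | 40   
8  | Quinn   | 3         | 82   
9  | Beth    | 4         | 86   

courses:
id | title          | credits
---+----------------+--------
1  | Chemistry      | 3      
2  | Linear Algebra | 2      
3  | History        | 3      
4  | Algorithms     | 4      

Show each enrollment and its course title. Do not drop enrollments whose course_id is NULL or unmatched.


LEFT JOIN keeps every row from enrollments (the left table); where course_id has no match in courses, the course columns become NULL. Walk through each enrollment:
  - enrollment 1 (Eli): course_id=NULL, no match -> kept with NULL
  - enrollment 2 (Yara): course_id=4 -> matches Algorithms
  - enrollment 3 (Chris): course_id=2 -> matches Linear Algebra
  - enrollment 4 (Olivia): course_id=4 -> matches Algorithms
  - enrollment 5 (Helen): course_id=3 -> matches History
  - enrollment 6 (Dave): course_id=4 -> matches Algorithms
  - enrollment 7 (Pete): course_id=2 -> matches Linear Algebra
  - enrollment 8 (Quinn): course_id=3 -> matches History
  - enrollment 9 (Beth): course_id=4 -> matches Algorithms
All 9 rows appear; 1 has NULL course.

SQL:
SELECT a.student, b.title AS course
FROM enrollments a
LEFT JOIN courses b ON a.course_id = b.id

Result:
student | course        
--------+---------------
Eli     | NULL          
Yara    | Algorithms    
Chris   | Linear Algebra
Olivia  | Algorithms    
Helen   | History       
Dave    | Algorithms    
Pete    | Linear Algebra
Quinn   | History       
Beth    | Algorithms    


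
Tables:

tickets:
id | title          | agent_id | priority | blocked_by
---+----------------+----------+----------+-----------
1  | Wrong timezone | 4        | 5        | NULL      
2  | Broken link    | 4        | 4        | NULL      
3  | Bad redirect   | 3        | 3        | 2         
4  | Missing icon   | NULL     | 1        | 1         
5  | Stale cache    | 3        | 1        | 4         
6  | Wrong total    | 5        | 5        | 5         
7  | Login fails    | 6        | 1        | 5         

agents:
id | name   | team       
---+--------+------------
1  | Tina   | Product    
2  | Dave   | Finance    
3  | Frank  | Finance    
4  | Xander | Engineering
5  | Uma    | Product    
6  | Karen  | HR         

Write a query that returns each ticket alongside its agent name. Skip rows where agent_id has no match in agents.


INNER JOIN keeps only tickets rows whose agent_id matches an id in agents. Walk through each ticket:
  - ticket 1 (Wrong timezone): agent_id=4 -> matches Xander
  - ticket 2 (Broken link): agent_id=4 -> matches Xander
  - ticket 3 (Bad redirect): agent_id=3 -> matches Frank
  - ticket 4 (Missing icon): agent_id=NULL, no match -> dropped
  - ticket 5 (Stale cache): agent_id=3 -> matches Frank
  - ticket 6 (Wrong total): agent_id=5 -> matches Uma
  - ticket 7 (Login fails): agent_id=6 -> matches Karen
So 1 of 7 rows is dropped.

SQL:
SELECT a.title, b.name AS agent
FROM tickets a
INNER JOIN agents b ON a.agent_id = b.id

Result:
title          | agent 
---------------+-------
Wrong timezone | Xander
Broken link    | Xander
Bad redirect   | Frank 
Stale cache    | Frank 
Wrong total    | Uma   
Login fails    | Karen 


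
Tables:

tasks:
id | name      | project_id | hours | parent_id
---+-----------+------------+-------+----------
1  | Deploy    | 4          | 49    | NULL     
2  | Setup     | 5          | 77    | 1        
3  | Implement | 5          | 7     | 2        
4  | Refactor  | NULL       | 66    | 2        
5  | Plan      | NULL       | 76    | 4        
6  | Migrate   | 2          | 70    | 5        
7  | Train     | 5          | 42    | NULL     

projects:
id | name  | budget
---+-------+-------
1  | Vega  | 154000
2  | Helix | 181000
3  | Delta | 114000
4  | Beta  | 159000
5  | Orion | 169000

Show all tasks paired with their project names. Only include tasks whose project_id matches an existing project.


INNER JOIN keeps only tasks rows whose project_id matches an id in projects. Walk through each task:
  - task 1 (Deploy): project_id=4 -> matches Beta
  - task 2 (Setup): project_id=5 -> matches Orion
  - task 3 (Implement): project_id=5 -> matches Orion
  - task 4 (Refactor): project_id=NULL, no match -> dropped
  - task 5 (Plan): project_id=NULL, no match -> dropped
  - task 6 (Migrate): project_id=2 -> matches Helix
  - task 7 (Train): project_id=5 -> matches Orion
So 2 of 7 rows are dropped.

SQL:
SELECT a.name, b.name AS project
FROM tasks a
INNER JOIN projects b ON a.project_id = b.id

Result:
name      | project
----------+--------
Deploy    | Beta   
Setup     | Orion  
Implement | Orion  
Migrate   | Helix  
Train     | Orion  


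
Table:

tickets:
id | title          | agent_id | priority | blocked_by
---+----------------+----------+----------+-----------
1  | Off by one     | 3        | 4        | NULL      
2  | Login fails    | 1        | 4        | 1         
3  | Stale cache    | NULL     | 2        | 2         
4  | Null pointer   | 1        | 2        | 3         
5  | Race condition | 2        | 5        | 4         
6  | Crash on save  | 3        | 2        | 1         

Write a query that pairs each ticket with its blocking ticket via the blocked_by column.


This is a self-join: tickets is joined to a second copy of itself, matching each row's blocked_by to another row's id. Use LEFT JOIN so rows with blocked_by=NULL are kept.
  - ticket 1 (Off by one): blocked_by=NULL -> NULL
  - ticket 2 (Login fails): blocked_by=1 -> Off by one
  - ticket 3 (Stale cache): blocked_by=2 -> Login fails
  - ticket 4 (Null pointer): blocked_by=3 -> Stale cache
  - ticket 5 (Race condition): blocked_by=4 -> Null pointer
  - ticket 6 (Crash on save): blocked_by=1 -> Off by one

SQL:
SELECT a.title AS item, b.title AS blocked_by
FROM tickets a
LEFT JOIN tickets b ON a.blocked_by = b.id

Result:
item           | blocked_by  
---------------+-------------
Off by one     | NULL        
Login fails    | Off by one  
Stale cache    | Login fails 
Null pointer   | Stale cache 
Race condition | Null pointer
Crash on save  | Off by one  


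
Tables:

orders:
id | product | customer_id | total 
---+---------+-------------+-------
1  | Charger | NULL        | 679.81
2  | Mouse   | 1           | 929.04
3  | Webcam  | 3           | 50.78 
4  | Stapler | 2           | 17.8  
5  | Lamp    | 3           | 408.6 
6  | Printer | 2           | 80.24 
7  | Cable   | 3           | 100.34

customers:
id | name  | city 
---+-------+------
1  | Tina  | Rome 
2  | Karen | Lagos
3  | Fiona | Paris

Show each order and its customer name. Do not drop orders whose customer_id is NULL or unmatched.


LEFT JOIN keeps every row from orders (the left table); where customer_id has no match in customers, the customer columns become NULL. Walk through each order:
  - order 1 (Charger): customer_id=NULL, no match -> kept with NULL
  - order 2 (Mouse): customer_id=1 -> matches Tina
  - order 3 (Webcam): customer_id=3 -> matches Fiona
  - order 4 (Stapler): customer_id=2 -> matches Karen
  - order 5 (Lamp): customer_id=3 -> matches Fiona
  - order 6 (Printer): customer_id=2 -> matches Karen
  - order 7 (Cable): customer_id=3 -> matches Fiona
All 7 rows appear; 1 has NULL customer.

SQL:
SELECT a.product, b.name AS customer
FROM orders a
LEFT JOIN customers b ON a.customer_id = b.id

Result:
product | customer
--------+---------
Charger | NULL    
Mouse   | Tina    
Webcam  | Fiona   
Stapler | Karen   
Lamp    | Fiona   
Printer | Karen   
Cable   | Fiona   


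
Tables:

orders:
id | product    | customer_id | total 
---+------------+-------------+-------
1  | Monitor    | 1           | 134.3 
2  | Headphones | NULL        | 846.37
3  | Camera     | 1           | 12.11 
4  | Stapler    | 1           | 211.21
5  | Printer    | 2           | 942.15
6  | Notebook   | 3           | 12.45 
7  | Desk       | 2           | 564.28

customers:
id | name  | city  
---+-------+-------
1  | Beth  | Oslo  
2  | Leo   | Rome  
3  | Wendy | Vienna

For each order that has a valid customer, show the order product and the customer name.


INNER JOIN keeps only orders rows whose customer_id matches an id in customers. Walk through each order:
  - order 1 (Monitor): customer_id=1 -> matches Beth
  - order 2 (Headphones): customer_id=NULL, no match -> dropped
  - order 3 (Camera): customer_id=1 -> matches Beth
  - order 4 (Stapler): customer_id=1 -> matches Beth
  - order 5 (Printer): customer_id=2 -> matches Leo
  - order 6 (Notebook): customer_id=3 -> matches Wendy
  - order 7 (Desk): customer_id=2 -> matches Leo
So 1 of 7 rows is dropped.

SQL:
SELECT a.product, b.name AS customer
FROM orders a
INNER JOIN customers b ON a.customer_id = b.id

Result:
product  | customer
---------+---------
Monitor  | Beth    
Camera   | Beth    
Stapler  | Beth    
Printer  | Leo     
Notebook | Wendy   
Desk     | Leo     


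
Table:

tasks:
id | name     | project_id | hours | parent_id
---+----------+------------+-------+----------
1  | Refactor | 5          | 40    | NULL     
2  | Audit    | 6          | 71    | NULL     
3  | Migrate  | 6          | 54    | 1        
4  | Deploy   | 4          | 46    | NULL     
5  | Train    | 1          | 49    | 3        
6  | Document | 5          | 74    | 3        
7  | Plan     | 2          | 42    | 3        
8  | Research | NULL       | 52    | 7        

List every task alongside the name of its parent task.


This is a self-join: tasks is joined to a second copy of itself, matching each row's parent_id to another row's id. Use LEFT JOIN so rows with parent_id=NULL are kept.
  - task 1 (Refactor): parent_id=NULL -> NULL
  - task 2 (Audit): parent_id=NULL -> NULL
  - task 3 (Migrate): parent_id=1 -> Refactor
  - task 4 (Deploy): parent_id=NULL -> NULL
  - task 5 (Train): parent_id=3 -> Migrate
  - task 6 (Document): parent_id=3 -> Migrate
  - task 7 (Plan): parent_id=3 -> Migrate
  - task 8 (Research): parent_id=7 -> Plan

SQL:
SELECT a.name AS item, b.name AS parent
FROM tasks a
LEFT JOIN tasks b ON a.parent_id = b.id

Result:
item     | parent  
---------+---------
Refactor | NULL    
Audit    | NULL    
Migrate  | Refactor
Deploy   | NULL    
Train    | Migrate 
Document | Migrate 
Plan     | Migrate 
Research | Plan    


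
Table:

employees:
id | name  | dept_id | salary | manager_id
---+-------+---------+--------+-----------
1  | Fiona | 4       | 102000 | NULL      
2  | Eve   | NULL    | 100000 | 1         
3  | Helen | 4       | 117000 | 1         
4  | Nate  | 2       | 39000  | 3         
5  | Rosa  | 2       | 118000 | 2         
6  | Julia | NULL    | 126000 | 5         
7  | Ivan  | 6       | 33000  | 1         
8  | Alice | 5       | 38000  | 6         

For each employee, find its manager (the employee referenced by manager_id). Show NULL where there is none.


This is a self-join: employees is joined to a second copy of itself, matching each row's manager_id to another row's id. Use LEFT JOIN so rows with manager_id=NULL are kept.
  - employee 1 (Fiona): manager_id=NULL -> NULL
  - employee 2 (Eve): manager_id=1 -> Fiona
  - employee 3 (Helen): manager_id=1 -> Fiona
  - employee 4 (Nate): manager_id=3 -> Helen
  - employee 5 (Rosa): manager_id=2 -> Eve
  - employee 6 (Julia): manager_id=5 -> Rosa
  - employee 7 (Ivan): manager_id=1 -> Fiona
  - employee 8 (Alice): manager_id=6 -> Julia

SQL:
SELECT a.name AS item, b.name AS manager
FROM employees a
LEFT JOIN employees b ON a.manager_id = b.id

Result:
item  | manager
------+--------
Fiona | NULL   
Eve   | Fiona  
Helen | Fiona  
Nate  | Helen  
Rosa  | Eve    
Julia | Rosa   
Ivan  | Fiona  
Alice | Julia  


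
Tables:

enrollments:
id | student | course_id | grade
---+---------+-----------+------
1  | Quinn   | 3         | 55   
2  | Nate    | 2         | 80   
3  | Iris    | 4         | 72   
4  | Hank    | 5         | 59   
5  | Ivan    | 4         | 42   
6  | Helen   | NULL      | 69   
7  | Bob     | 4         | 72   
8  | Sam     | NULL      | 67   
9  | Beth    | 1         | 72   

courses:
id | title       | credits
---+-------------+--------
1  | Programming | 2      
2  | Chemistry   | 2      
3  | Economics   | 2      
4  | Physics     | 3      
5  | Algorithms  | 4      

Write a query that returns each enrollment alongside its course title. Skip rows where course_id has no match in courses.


INNER JOIN keeps only enrollments rows whose course_id matches an id in courses. Walk through each enrollment:
  - enrollment 1 (Quinn): course_id=3 -> matches Economics
  - enrollment 2 (Nate): course_id=2 -> matches Chemistry
  - enrollment 3 (Iris): course_id=4 -> matches Physics
  - enrollment 4 (Hank): course_id=5 -> matches Algorithms
  - enrollment 5 (Ivan): course_id=4 -> matches Physics
  - enrollment 6 (Helen): course_id=NULL, no match -> dropped
  - enrollment 7 (Bob): course_id=4 -> matches Physics
  - enrollment 8 (Sam): course_id=NULL, no match -> dropped
  - enrollment 9 (Beth): course_id=1 -> matches Programming
So 2 of 9 rows are dropped.

SQL:
SELECT a.student, b.title AS course
FROM enrollments a
INNER JOIN courses b ON a.course_id = b.id

Result:
student | course     
--------+------------
Quinn   | Economics  
Nate    | Chemistry  
Iris    | Physics    
Hank    | Algorithms 
Ivan    | Physics    
Bob     | Physics    
Beth    | Programming


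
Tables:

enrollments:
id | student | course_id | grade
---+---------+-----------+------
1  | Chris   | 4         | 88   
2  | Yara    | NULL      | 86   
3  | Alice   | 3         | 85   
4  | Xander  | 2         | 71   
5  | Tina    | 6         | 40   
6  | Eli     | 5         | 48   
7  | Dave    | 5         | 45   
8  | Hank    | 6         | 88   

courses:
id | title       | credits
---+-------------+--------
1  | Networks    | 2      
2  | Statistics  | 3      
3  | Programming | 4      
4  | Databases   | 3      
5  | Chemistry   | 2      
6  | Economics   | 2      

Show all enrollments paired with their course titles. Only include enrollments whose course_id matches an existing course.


INNER JOIN keeps only enrollments rows whose course_id matches an id in courses. Walk through each enrollment:
  - enrollment 1 (Chris): course_id=4 -> matches Databases
  - enrollment 2 (Yara): course_id=NULL, no match -> dropped
  - enrollment 3 (Alice): course_id=3 -> matches Programming
  - enrollment 4 (Xander): course_id=2 -> matches Statistics
  - enrollment 5 (Tina): course_id=6 -> matches Economics
  - enrollment 6 (Eli): course_id=5 -> matches Chemistry
  - enrollment 7 (Dave): course_id=5 -> matches Chemistry
  - enrollment 8 (Hank): course_id=6 -> matches Economics
So 1 of 8 rows is dropped.

SQL:
SELECT a.student, b.title AS course
FROM enrollments a
INNER JOIN courses b ON a.course_id = b.id

Result:
student | course     
--------+------------
Chris   | Databases  
Alice   | Programming
Xander  | Statistics 
Tina    | Economics  
Eli     | Chemistry  
Dave    | Chemistry  
Hank    | Economics  


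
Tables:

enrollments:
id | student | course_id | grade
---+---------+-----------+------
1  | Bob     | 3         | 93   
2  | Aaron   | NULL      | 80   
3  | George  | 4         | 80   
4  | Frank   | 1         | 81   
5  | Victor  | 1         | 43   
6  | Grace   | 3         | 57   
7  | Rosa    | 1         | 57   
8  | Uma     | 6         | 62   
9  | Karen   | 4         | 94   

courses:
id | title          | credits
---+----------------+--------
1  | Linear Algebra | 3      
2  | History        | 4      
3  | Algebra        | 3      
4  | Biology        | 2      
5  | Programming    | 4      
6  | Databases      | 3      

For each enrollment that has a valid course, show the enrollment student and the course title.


INNER JOIN keeps only enrollments rows whose course_id matches an id in courses. Walk through each enrollment:
  - enrollment 1 (Bob): course_id=3 -> matches Algebra
  - enrollment 2 (Aaron): course_id=NULL, no match -> dropped
  - enrollment 3 (George): course_id=4 -> matches Biology
  - enrollment 4 (Frank): course_id=1 -> matches Linear Algebra
  - enrollment 5 (Victor): course_id=1 -> matches Linear Algebra
  - enrollment 6 (Grace): course_id=3 -> matches Algebra
  - enrollment 7 (Rosa): course_id=1 -> matches Linear Algebra
  - enrollment 8 (Uma): course_id=6 -> matches Databases
  - enrollment 9 (Karen): course_id=4 -> matches Biology
So 1 of 9 rows is dropped.

SQL:
SELECT a.student, b.title AS course
FROM enrollments a
INNER JOIN courses b ON a.course_id = b.id

Result:
student | course        
--------+---------------
Bob     | Algebra       
George  | Biology       
Frank   | Linear Algebra
Victor  | Linear Algebra
Grace   | Algebra       
Rosa    | Linear Algebra
Uma     | Databases     
Karen   | Biology       


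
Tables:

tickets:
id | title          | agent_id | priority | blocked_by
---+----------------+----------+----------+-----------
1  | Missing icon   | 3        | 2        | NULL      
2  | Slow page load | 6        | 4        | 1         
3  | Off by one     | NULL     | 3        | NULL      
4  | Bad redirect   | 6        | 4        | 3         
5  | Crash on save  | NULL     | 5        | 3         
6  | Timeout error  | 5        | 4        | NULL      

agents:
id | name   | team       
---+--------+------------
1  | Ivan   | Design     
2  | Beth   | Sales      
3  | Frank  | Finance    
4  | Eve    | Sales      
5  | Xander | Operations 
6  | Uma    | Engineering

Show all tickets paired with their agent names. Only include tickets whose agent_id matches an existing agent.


INNER JOIN keeps only tickets rows whose agent_id matches an id in agents. Walk through each ticket:
  - ticket 1 (Missing icon): agent_id=3 -> matches Frank
  - ticket 2 (Slow page load): agent_id=6 -> matches Uma
  - ticket 3 (Off by one): agent_id=NULL, no match -> dropped
  - ticket 4 (Bad redirect): agent_id=6 -> matches Uma
  - ticket 5 (Crash on save): agent_id=NULL, no match -> dropped
  - ticket 6 (Timeout error): agent_id=5 -> matches Xander
So 2 of 6 rows are dropped.

SQL:
SELECT a.title, b.name AS agent
FROM tickets a
INNER JOIN agents b ON a.agent_id = b.id

Result:
title          | agent 
---------------+-------
Missing icon   | Frank 
Slow page load | Uma   
Bad redirect   | Uma   
Timeout error  | Xander


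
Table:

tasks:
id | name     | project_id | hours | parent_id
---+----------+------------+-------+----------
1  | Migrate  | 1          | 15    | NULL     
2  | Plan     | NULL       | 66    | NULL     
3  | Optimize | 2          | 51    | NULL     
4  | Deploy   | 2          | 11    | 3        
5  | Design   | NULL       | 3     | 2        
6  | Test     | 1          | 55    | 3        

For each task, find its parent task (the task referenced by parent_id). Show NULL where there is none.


This is a self-join: tasks is joined to a second copy of itself, matching each row's parent_id to another row's id. Use LEFT JOIN so rows with parent_id=NULL are kept.
  - task 1 (Migrate): parent_id=NULL -> NULL
  - task 2 (Plan): parent_id=NULL -> NULL
  - task 3 (Optimize): parent_id=NULL -> NULL
  - task 4 (Deploy): parent_id=3 -> Optimize
  - task 5 (Design): parent_id=2 -> Plan
  - task 6 (Test): parent_id=3 -> Optimize

SQL:
SELECT a.name AS item, b.name AS parent
FROM tasks a
LEFT JOIN tasks b ON a.parent_id = b.id

Result:
item     | parent  
---------+---------
Migrate  | NULL    
Plan     | NULL    
Optimize | NULL    
Deploy   | Optimize
Design   | Plan    
Test     | Optimize


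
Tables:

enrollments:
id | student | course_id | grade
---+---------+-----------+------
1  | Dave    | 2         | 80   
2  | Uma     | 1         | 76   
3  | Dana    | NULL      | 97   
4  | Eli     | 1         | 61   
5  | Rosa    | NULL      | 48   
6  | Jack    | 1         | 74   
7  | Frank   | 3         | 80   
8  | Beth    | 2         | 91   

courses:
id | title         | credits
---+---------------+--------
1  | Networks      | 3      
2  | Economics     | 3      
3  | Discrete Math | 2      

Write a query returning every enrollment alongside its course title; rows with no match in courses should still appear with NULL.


LEFT JOIN keeps every row from enrollments (the left table); where course_id has no match in courses, the course columns become NULL. Walk through each enrollment:
  - enrollment 1 (Dave): course_id=2 -> matches Economics
  - enrollment 2 (Uma): course_id=1 -> matches Networks
  - enrollment 3 (Dana): course_id=NULL, no match -> kept with NULL
  - enrollment 4 (Eli): course_id=1 -> matches Networks
  - enrollment 5 (Rosa): course_id=NULL, no match -> kept with NULL
  - enrollment 6 (Jack): course_id=1 -> matches Networks
  - enrollment 7 (Frank): course_id=3 -> matches Discrete Math
  - enrollment 8 (Beth): course_id=2 -> matches Economics
All 8 rows appear; 2 have NULL course.

SQL:
SELECT a.student, b.title AS course
FROM enrollments a
LEFT JOIN courses b ON a.course_id = b.id

Result:
student | course       
--------+--------------
Dave    | Economics    
Uma     | Networks     
Dana    | NULL         
Eli     | Networks     
Rosa    | NULL         
Jack    | Networks     
Frank   | Discrete Math
Beth    | Economics    


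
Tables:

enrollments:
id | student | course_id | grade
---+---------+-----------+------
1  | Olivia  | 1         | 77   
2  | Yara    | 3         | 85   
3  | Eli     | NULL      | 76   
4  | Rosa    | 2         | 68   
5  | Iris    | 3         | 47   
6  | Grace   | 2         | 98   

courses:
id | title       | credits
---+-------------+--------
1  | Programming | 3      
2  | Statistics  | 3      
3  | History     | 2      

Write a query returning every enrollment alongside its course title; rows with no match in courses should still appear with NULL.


LEFT JOIN keeps every row from enrollments (the left table); where course_id has no match in courses, the course columns become NULL. Walk through each enrollment:
  - enrollment 1 (Olivia): course_id=1 -> matches Programming
  - enrollment 2 (Yara): course_id=3 -> matches History
  - enrollment 3 (Eli): course_id=NULL, no match -> kept with NULL
  - enrollment 4 (Rosa): course_id=2 -> matches Statistics
  - enrollment 5 (Iris): course_id=3 -> matches History
  - enrollment 6 (Grace): course_id=2 -> matches Statistics
All 6 rows appear; 1 has NULL course.

SQL:
SELECT a.student, b.title AS course
FROM enrollments a
LEFT JOIN courses b ON a.course_id = b.id

Result:
student | course     
--------+------------
Olivia  | Programming
Yara    | History    
Eli     | NULL       
Rosa    | Statistics 
Iris    | History    
Grace   | Statistics 


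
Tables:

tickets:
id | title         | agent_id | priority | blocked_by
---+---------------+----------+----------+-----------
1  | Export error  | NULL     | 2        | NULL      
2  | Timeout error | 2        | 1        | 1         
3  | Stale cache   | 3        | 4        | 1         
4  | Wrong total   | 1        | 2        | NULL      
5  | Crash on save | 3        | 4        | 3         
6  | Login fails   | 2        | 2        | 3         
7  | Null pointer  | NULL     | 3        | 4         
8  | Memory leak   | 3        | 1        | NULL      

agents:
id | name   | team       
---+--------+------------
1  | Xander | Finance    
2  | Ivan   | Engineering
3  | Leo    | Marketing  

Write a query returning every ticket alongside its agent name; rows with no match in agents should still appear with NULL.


LEFT JOIN keeps every row from tickets (the left table); where agent_id has no match in agents, the agent columns become NULL. Walk through each ticket:
  - ticket 1 (Export error): agent_id=NULL, no match -> kept with NULL
  - ticket 2 (Timeout error): agent_id=2 -> matches Ivan
  - ticket 3 (Stale cache): agent_id=3 -> matches Leo
  - ticket 4 (Wrong total): agent_id=1 -> matches Xander
  - ticket 5 (Crash on save): agent_id=3 -> matches Leo
  - ticket 6 (Login fails): agent_id=2 -> matches Ivan
  - ticket 7 (Null pointer): agent_id=NULL, no match -> kept with NULL
  - ticket 8 (Memory leak): agent_id=3 -> matches Leo
All 8 rows appear; 2 have NULL agent.

SQL:
SELECT a.title, b.name AS agent
FROM tickets a
LEFT JOIN agents b ON a.agent_id = b.id

Result:
title         | agent 
--------------+-------
Export error  | NULL  
Timeout error | Ivan  
Stale cache   | Leo   
Wrong total   | Xander
Crash on save | Leo   
Login fails   | Ivan  
Null pointer  | NULL  
Memory leak   | Leo   


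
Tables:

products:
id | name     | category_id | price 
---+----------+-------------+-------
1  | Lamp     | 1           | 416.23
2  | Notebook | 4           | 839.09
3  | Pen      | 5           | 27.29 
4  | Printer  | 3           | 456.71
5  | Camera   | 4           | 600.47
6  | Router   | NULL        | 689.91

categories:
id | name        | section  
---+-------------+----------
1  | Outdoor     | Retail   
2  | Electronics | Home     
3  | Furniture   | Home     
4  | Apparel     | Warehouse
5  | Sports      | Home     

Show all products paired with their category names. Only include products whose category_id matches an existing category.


INNER JOIN keeps only products rows whose category_id matches an id in categories. Walk through each product:
  - product 1 (Lamp): category_id=1 -> matches Outdoor
  - product 2 (Notebook): category_id=4 -> matches Apparel
  - product 3 (Pen): category_id=5 -> matches Sports
  - product 4 (Printer): category_id=3 -> matches Furniture
  - product 5 (Camera): category_id=4 -> matches Apparel
  - product 6 (Router): category_id=NULL, no match -> dropped
So 1 of 6 rows is dropped.

SQL:
SELECT a.name, b.name AS category
FROM products a
INNER JOIN categories b ON a.category_id = b.id

Result:
name     | category 
---------+----------
Lamp     | Outdoor  
Notebook | Apparel  
Pen      | Sports   
Printer  | Furniture
Camera   | Apparel  
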